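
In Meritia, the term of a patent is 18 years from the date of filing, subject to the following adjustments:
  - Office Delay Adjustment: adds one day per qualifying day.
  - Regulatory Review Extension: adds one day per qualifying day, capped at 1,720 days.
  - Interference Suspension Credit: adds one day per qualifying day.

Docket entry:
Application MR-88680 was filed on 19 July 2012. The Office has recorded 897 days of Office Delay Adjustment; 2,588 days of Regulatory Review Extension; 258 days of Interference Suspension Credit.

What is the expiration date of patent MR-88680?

June 2, 2038

Base term: filing date + 18 years → 19 July 2030.
Office Delay Adjustment: +897 days → 1 January 2033.
Regulatory Review Extension: 2588 days claimed exceeds the 1720-day cap, so +1720 days → 17 September 2037.
Interference Suspension Credit: +258 days → 2 June 2038.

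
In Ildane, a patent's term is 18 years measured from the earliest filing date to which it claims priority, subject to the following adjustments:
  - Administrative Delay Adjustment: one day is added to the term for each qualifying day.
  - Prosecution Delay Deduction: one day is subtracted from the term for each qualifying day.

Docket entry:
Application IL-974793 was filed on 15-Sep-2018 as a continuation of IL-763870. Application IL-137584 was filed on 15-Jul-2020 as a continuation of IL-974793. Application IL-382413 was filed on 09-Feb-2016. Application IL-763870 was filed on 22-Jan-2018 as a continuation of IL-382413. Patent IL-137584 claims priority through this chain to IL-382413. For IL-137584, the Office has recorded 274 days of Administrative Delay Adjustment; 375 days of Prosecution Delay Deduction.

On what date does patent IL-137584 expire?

October 31, 2033

Earliest priority filing: 9 February 2016.
Base term: 9 February 2016 + 18 years → 9 February 2034.
Administrative Delay Adjustment: +274 days → 10 November 2034.
Prosecution Delay Deduction: −375 days → 31 October 2033.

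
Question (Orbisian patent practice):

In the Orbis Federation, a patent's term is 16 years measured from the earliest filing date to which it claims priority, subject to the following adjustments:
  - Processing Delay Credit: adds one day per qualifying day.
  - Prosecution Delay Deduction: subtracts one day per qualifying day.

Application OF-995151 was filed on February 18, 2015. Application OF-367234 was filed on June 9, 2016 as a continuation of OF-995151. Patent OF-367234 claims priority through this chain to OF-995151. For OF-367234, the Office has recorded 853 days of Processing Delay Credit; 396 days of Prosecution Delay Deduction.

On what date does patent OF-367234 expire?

May 20, 2032

Earliest priority filing: 18 February 2015.
Base term: 18 February 2015 + 16 years → 18 February 2031.
Processing Delay Credit: +853 days → 20 June 2033.
Prosecution Delay Deduction: −396 days → 20 May 2032.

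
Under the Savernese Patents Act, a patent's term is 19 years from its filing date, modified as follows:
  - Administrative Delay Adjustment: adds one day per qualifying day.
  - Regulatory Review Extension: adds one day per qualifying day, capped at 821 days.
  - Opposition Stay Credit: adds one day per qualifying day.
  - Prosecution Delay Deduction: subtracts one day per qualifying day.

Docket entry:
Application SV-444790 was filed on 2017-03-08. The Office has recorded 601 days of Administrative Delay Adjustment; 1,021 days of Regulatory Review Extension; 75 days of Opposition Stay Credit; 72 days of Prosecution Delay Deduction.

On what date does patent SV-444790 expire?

2040-02-01

Base term: filing date + 19 years → 8 March 2036.
Administrative Delay Adjustment: +601 days → 30 October 2037.
Regulatory Review Extension: 1021 days claimed exceeds the 821-day cap, so +821 days → 29 January 2040.
Opposition Stay Credit: +75 days → 13 April 2040.
Prosecution Delay Deduction: −72 days → 1 February 2040.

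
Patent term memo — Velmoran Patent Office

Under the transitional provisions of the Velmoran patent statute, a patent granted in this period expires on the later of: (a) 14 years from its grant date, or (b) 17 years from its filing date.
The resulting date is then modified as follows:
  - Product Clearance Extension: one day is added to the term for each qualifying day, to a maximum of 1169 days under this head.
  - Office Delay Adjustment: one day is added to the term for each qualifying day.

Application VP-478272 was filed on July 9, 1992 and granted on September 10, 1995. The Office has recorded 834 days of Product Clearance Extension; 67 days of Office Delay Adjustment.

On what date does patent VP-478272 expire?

(a) grant + 14 years → 10 September 2009.
(b) filing + 17 years → 9 July 2009.
Later of the two: 10 September 2009.
Product Clearance Extension: 834 days (within the 1169-day cap) → +834 days → 23 December 2011.
Office Delay Adjustment: +67 days → 28 February 2012.

February 28, 2012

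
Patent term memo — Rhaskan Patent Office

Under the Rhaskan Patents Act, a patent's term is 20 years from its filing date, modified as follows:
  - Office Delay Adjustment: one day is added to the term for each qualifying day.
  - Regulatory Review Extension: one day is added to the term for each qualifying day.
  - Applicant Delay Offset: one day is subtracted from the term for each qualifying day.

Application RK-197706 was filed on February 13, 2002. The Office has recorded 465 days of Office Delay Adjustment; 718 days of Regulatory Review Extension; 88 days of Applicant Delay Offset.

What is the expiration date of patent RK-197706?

Base term: filing date + 20 years → 13 February 2022.
Office Delay Adjustment: +465 days → 24 May 2023.
Regulatory Review Extension: +718 days → 11 May 2025.
Applicant Delay Offset: −88 days → 12 February 2025.

February 12, 2025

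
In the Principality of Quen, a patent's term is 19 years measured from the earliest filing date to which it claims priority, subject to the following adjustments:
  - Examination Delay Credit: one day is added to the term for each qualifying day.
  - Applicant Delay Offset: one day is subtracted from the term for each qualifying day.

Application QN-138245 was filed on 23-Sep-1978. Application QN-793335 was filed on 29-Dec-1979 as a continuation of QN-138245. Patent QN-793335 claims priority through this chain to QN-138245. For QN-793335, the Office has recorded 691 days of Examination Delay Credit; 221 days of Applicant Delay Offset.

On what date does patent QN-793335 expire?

Earliest priority filing: 23 September 1978.
Base term: 23 September 1978 + 19 years → 23 September 1997.
Examination Delay Credit: +691 days → 15 August 1999.
Applicant Delay Offset: −221 days → 6 January 1999.

January 6, 1999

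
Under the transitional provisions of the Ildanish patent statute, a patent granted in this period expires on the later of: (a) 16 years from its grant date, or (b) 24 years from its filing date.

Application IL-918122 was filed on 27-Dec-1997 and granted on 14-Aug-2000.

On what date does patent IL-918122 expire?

2021-12-27

(a) grant + 16 years → 14 August 2016.
(b) filing + 24 years → 27 December 2021.
Later of the two: 27 December 2021.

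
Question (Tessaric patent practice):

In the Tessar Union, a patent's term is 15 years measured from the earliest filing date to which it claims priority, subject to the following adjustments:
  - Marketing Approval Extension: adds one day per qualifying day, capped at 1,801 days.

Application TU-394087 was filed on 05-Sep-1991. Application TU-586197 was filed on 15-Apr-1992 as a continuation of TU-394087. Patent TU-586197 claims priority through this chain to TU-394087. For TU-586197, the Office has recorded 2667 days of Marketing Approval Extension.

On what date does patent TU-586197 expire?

Earliest priority filing: 5 September 1991.
Base term: 5 September 1991 + 15 years → 5 September 2006.
Marketing Approval Extension: 2667 days claimed exceeds the 1801-day cap, so +1801 days → 11 August 2011.

August 11, 2011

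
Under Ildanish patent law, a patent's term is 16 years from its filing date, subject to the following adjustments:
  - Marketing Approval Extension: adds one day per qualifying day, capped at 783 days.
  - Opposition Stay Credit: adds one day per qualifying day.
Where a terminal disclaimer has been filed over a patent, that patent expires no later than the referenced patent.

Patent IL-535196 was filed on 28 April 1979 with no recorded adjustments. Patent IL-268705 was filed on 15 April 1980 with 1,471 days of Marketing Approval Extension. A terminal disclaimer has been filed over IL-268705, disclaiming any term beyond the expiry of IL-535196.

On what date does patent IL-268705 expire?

1995-04-28

Natural term of IL-268705:
  Base: filing + 16 years → 15 April 1996.
  Marketing Approval Extension: 1471 days claimed exceeds the 783-day cap, so +783 days → 7 June 1998.
Expiry of referenced patent IL-535196:
  Base: filing + 16 years → 28 April 1995.
Terminal disclaimer: IL-268705 expires on the earlier of 7 June 1998 and 28 April 1995.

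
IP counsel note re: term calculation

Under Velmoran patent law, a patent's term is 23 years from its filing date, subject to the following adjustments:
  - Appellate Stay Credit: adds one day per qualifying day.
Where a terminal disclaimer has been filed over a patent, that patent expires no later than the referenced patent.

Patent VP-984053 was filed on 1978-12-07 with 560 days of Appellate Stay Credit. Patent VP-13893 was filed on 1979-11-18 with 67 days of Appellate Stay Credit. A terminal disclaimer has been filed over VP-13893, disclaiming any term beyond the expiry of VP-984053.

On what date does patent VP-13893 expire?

Natural term of VP-13893:
  Base: filing + 23 years → 18 November 2002.
  Appellate Stay Credit: +67 days → 24 January 2003.
Expiry of referenced patent VP-984053:
  Base: filing + 23 years → 7 December 2001.
  Appellate Stay Credit: +560 days → 20 June 2003.
Terminal disclaimer: VP-13893 expires on the earlier of 24 January 2003 and 20 June 2003.

January 24, 2003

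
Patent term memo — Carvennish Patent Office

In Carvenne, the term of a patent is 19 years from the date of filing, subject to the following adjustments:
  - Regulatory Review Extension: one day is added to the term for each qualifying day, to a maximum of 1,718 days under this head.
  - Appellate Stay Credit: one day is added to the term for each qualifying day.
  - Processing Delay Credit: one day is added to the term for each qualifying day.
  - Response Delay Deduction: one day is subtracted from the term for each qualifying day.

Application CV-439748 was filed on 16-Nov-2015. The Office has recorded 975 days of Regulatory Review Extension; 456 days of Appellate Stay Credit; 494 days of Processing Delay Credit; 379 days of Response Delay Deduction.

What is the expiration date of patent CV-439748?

Base term: filing date + 19 years → 16 November 2034.
Regulatory Review Extension: 975 days (within the 1718-day cap) → +975 days → 18 July 2037.
Appellate Stay Credit: +456 days → 17 October 2038.
Processing Delay Credit: +494 days → 23 February 2040.
Response Delay Deduction: −379 days → 9 February 2039.

2039-02-09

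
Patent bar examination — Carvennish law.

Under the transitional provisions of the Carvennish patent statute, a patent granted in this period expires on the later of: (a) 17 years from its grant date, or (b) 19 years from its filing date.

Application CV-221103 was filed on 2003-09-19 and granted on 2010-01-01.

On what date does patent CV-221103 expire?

(a) grant + 17 years → 1 January 2027.
(b) filing + 19 years → 19 September 2022.
Later of the two: 1 January 2027.

January 1, 2027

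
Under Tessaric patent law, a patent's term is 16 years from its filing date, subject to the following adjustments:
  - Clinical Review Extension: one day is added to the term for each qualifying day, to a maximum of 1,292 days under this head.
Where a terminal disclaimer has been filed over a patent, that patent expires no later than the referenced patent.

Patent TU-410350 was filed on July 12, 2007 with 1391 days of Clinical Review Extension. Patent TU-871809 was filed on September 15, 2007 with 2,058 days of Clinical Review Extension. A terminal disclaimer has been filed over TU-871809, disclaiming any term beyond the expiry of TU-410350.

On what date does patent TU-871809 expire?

2027-01-24

Natural term of TU-871809:
  Base: filing + 16 years → 15 September 2023.
  Clinical Review Extension: 2058 days claimed exceeds the 1292-day cap, so +1292 days → 30 March 2027.
Expiry of referenced patent TU-410350:
  Base: filing + 16 years → 12 July 2023.
  Clinical Review Extension: 1391 days claimed exceeds the 1292-day cap, so +1292 days → 24 January 2027.
Terminal disclaimer: TU-871809 expires on the earlier of 30 March 2027 and 24 January 2027.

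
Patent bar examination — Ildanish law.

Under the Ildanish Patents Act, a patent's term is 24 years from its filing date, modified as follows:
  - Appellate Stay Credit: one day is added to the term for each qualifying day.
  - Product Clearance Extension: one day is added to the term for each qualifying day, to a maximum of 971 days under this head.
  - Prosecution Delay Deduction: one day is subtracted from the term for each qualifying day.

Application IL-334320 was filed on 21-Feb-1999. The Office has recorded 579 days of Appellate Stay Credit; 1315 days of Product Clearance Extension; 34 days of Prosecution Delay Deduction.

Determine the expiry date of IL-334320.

Base term: filing date + 24 years → 21 February 2023.
Appellate Stay Credit: +579 days → 22 September 2024.
Product Clearance Extension: 1315 days claimed exceeds the 971-day cap, so +971 days → 21 May 2027.
Prosecution Delay Deduction: −34 days → 17 April 2027.

2027-04-17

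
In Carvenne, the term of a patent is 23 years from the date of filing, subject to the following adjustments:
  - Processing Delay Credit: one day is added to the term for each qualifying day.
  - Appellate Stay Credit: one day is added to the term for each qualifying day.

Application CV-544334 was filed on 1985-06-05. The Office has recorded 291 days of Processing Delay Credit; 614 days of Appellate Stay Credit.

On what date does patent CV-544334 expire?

Base term: filing date + 23 years → 5 June 2008.
Processing Delay Credit: +291 days → 23 March 2009.
Appellate Stay Credit: +614 days → 27 November 2010.

November 27, 2010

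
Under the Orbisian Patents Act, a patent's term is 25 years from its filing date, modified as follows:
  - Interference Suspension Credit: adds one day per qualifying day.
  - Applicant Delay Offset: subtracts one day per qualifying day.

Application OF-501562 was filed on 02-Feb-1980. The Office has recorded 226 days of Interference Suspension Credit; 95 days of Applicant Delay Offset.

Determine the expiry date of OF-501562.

2005-06-13

Base term: filing date + 25 years → 2 February 2005.
Interference Suspension Credit: +226 days → 16 September 2005.
Applicant Delay Offset: −95 days → 13 June 2005.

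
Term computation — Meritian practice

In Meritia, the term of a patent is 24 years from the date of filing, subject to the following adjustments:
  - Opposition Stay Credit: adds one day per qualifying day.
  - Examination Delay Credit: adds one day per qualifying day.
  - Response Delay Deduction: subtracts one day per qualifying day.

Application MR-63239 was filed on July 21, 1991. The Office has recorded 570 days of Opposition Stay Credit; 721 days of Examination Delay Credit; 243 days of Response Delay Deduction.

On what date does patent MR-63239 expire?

June 3, 2018

Base term: filing date + 24 years → 21 July 2015.
Opposition Stay Credit: +570 days → 10 February 2017.
Examination Delay Credit: +721 days → 1 February 2019.
Response Delay Deduction: −243 days → 3 June 2018.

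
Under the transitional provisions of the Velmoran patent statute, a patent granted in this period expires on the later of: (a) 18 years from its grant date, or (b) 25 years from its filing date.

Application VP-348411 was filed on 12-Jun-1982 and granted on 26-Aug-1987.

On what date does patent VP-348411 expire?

(a) grant + 18 years → 26 August 2005.
(b) filing + 25 years → 12 June 2007.
Later of the two: 12 June 2007.

2007-06-12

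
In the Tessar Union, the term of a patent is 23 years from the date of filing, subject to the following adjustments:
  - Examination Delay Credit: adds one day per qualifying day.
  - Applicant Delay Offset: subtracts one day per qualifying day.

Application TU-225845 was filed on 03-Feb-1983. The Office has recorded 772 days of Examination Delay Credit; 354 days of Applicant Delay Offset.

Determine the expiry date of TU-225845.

March 28, 2007

Base term: filing date + 23 years → 3 February 2006.
Examination Delay Credit: +772 days → 16 March 2008.
Applicant Delay Offset: −354 days → 28 March 2007.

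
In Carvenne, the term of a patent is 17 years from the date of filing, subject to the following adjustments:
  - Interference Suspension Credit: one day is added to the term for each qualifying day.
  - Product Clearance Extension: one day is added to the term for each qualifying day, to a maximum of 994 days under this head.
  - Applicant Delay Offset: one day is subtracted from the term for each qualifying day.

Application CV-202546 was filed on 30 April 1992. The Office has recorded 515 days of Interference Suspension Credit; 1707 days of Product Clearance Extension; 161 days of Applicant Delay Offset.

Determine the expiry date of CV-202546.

2013-01-07

Base term: filing date + 17 years → 30 April 2009.
Interference Suspension Credit: +515 days → 27 September 2010.
Product Clearance Extension: 1707 days claimed exceeds the 994-day cap, so +994 days → 17 June 2013.
Applicant Delay Offset: −161 days → 7 January 2013.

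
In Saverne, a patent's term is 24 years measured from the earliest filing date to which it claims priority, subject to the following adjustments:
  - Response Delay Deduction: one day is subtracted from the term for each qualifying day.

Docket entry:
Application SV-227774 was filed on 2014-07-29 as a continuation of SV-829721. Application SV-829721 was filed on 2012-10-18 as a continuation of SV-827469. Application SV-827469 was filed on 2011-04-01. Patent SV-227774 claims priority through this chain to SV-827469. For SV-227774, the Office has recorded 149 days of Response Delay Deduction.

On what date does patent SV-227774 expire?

Earliest priority filing: 1 April 2011.
Base term: 1 April 2011 + 24 years → 1 April 2035.
Response Delay Deduction: −149 days → 3 November 2034.

November 3, 2034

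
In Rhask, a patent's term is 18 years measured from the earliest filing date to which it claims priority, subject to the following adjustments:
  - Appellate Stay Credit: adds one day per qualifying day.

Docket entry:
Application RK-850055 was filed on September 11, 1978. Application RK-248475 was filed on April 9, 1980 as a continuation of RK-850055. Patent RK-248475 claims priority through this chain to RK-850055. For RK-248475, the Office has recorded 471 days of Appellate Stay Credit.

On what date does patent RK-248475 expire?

1997-12-26

Earliest priority filing: 11 September 1978.
Base term: 11 September 1978 + 18 years → 11 September 1996.
Appellate Stay Credit: +471 days → 26 December 1997.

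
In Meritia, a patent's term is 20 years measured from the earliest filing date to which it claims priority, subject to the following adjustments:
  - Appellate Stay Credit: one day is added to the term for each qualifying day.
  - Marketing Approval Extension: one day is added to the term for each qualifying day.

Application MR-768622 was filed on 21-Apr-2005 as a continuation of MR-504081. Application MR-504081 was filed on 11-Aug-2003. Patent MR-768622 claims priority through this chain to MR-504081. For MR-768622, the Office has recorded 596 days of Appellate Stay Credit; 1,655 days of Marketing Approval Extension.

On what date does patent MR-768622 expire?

2029-10-09

Earliest priority filing: 11 August 2003.
Base term: 11 August 2003 + 20 years → 11 August 2023.
Appellate Stay Credit: +596 days → 29 March 2025.
Marketing Approval Extension: +1655 days → 9 October 2029.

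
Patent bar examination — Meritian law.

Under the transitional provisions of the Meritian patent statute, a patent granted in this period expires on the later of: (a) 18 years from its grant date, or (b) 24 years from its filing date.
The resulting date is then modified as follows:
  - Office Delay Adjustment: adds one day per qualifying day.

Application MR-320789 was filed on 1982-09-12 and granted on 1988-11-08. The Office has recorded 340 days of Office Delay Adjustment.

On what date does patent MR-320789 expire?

October 14, 2007

(a) grant + 18 years → 8 November 2006.
(b) filing + 24 years → 12 September 2006.
Later of the two: 8 November 2006.
Office Delay Adjustment: +340 days → 14 October 2007.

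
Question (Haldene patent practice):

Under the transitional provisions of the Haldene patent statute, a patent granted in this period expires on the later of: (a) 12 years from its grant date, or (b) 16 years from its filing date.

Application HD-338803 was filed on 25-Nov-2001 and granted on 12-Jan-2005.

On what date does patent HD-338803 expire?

(a) grant + 12 years → 12 January 2017.
(b) filing + 16 years → 25 November 2017.
Later of the two: 25 November 2017.

November 25, 2017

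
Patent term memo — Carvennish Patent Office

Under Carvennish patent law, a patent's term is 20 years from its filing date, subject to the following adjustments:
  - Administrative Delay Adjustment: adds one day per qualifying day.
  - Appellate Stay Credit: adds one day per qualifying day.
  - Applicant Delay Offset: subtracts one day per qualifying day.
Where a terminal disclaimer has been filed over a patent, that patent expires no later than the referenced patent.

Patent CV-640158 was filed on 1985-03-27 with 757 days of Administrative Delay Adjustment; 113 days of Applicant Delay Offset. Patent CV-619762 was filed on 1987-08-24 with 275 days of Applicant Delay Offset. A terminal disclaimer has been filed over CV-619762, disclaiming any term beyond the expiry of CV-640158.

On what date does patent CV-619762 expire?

2006-11-22

Natural term of CV-619762:
  Base: filing + 20 years → 24 August 2007.
  Applicant Delay Offset: −275 days → 22 November 2006.
Expiry of referenced patent CV-640158:
  Base: filing + 20 years → 27 March 2005.
  Administrative Delay Adjustment: +757 days → 23 April 2007.
  Applicant Delay Offset: −113 days → 31 December 2006.
Terminal disclaimer: CV-619762 expires on the earlier of 22 November 2006 and 31 December 2006.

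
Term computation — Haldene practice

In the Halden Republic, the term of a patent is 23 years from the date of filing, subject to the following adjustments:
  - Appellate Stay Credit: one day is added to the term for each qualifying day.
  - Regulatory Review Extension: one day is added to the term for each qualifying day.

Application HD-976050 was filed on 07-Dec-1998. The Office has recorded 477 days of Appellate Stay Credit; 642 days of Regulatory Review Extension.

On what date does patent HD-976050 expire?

Base term: filing date + 23 years → 7 December 2021.
Appellate Stay Credit: +477 days → 29 March 2023.
Regulatory Review Extension: +642 days → 30 December 2024.

December 30, 2024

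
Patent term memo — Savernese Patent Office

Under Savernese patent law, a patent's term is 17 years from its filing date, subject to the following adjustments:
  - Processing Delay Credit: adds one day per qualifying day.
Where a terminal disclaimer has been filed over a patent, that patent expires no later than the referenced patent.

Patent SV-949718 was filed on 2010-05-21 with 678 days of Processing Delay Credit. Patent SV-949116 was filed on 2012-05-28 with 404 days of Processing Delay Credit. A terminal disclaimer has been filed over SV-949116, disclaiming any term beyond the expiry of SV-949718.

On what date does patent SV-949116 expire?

2029-03-29

Natural term of SV-949116:
  Base: filing + 17 years → 28 May 2029.
  Processing Delay Credit: +404 days → 6 July 2030.
Expiry of referenced patent SV-949718:
  Base: filing + 17 years → 21 May 2027.
  Processing Delay Credit: +678 days → 29 March 2029.
Terminal disclaimer: SV-949116 expires on the earlier of 6 July 2030 and 29 March 2029.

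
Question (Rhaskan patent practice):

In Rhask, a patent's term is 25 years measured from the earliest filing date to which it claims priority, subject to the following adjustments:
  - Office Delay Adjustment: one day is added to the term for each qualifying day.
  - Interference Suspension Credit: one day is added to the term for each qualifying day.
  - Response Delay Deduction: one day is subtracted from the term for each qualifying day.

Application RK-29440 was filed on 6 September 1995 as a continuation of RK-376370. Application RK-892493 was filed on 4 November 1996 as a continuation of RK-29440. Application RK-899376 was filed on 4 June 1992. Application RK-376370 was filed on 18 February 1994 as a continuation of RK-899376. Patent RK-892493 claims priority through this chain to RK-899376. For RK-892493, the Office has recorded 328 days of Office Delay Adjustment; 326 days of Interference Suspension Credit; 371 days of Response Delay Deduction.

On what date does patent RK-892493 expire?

Earliest priority filing: 4 June 1992.
Base term: 4 June 1992 + 25 years → 4 June 2017.
Office Delay Adjustment: +328 days → 28 April 2018.
Interference Suspension Credit: +326 days → 20 March 2019.
Response Delay Deduction: −371 days → 14 March 2018.

March 14, 2018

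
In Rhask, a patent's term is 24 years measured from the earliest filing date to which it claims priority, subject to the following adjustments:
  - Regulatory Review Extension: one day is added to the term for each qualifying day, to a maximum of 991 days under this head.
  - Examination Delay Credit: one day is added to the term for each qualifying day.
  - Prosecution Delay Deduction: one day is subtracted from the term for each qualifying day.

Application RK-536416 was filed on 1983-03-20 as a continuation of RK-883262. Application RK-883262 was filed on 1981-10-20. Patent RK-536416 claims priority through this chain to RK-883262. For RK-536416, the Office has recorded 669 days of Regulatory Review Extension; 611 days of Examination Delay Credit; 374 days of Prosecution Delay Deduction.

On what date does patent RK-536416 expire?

2008-04-13

Earliest priority filing: 20 October 1981.
Base term: 20 October 1981 + 24 years → 20 October 2005.
Regulatory Review Extension: 669 days (within the 991-day cap) → +669 days → 20 August 2007.
Examination Delay Credit: +611 days → 22 April 2009.
Prosecution Delay Deduction: −374 days → 13 April 2008.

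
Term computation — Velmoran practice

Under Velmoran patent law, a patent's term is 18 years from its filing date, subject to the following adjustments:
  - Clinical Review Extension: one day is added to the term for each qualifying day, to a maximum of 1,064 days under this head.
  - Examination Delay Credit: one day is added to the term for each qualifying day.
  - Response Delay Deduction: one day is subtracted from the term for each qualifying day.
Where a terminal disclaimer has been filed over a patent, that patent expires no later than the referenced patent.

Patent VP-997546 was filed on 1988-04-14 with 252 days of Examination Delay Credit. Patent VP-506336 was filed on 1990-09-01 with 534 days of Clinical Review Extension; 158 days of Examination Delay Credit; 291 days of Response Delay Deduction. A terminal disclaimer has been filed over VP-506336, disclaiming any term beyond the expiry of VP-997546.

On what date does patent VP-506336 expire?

Natural term of VP-506336:
  Base: filing + 18 years → 1 September 2008.
  Clinical Review Extension: 534 days (within the 1064-day cap) → +534 days → 17 February 2010.
  Examination Delay Credit: +158 days → 25 July 2010.
  Response Delay Deduction: −291 days → 7 October 2009.
Expiry of referenced patent VP-997546:
  Base: filing + 18 years → 14 April 2006.
  Examination Delay Credit: +252 days → 22 December 2006.
Terminal disclaimer: VP-506336 expires on the earlier of 7 October 2009 and 22 December 2006.

December 22, 2006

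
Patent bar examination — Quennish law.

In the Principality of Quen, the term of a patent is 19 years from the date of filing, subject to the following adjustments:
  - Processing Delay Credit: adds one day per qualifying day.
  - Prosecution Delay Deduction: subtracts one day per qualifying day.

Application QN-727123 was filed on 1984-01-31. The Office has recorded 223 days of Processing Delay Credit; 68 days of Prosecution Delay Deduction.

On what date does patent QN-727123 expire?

Base term: filing date + 19 years → 31 January 2003.
Processing Delay Credit: +223 days → 11 September 2003.
Prosecution Delay Deduction: −68 days → 5 July 2003.

July 5, 2003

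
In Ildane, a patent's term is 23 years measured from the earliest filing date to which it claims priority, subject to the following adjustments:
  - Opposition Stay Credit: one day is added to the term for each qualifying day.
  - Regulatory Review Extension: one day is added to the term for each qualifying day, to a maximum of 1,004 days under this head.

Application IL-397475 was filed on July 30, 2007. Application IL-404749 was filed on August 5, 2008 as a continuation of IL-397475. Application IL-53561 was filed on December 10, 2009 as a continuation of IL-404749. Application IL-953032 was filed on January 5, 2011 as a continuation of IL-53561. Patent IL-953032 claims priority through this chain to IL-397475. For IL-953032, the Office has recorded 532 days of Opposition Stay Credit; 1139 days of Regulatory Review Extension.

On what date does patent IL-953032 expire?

2034-10-13

Earliest priority filing: 30 July 2007.
Base term: 30 July 2007 + 23 years → 30 July 2030.
Opposition Stay Credit: +532 days → 13 January 2032.
Regulatory Review Extension: 1139 days claimed exceeds the 1004-day cap, so +1004 days → 13 October 2034.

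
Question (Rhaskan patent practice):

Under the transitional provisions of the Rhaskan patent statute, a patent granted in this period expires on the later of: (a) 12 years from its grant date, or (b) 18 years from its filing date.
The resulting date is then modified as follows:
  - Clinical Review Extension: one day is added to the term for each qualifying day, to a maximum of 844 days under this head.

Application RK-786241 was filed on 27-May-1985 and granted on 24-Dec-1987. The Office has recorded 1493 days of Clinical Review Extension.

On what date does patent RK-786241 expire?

2005-09-17

(a) grant + 12 years → 24 December 1999.
(b) filing + 18 years → 27 May 2003.
Later of the two: 27 May 2003.
Clinical Review Extension: 1493 days claimed exceeds the 844-day cap, so +844 days → 17 September 2005.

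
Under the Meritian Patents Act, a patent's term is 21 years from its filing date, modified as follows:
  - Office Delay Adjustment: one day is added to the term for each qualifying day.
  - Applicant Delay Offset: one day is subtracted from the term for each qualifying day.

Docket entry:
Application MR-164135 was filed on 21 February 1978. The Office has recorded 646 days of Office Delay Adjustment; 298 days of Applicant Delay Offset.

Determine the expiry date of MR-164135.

February 4, 2000

Base term: filing date + 21 years → 21 February 1999.
Office Delay Adjustment: +646 days → 28 November 2000.
Applicant Delay Offset: −298 days → 4 February 2000.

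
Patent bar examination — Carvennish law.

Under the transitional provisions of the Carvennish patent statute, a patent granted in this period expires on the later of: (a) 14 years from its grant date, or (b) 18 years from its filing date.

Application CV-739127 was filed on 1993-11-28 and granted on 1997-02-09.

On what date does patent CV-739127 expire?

2011-11-28

(a) grant + 14 years → 9 February 2011.
(b) filing + 18 years → 28 November 2011.
Later of the two: 28 November 2011.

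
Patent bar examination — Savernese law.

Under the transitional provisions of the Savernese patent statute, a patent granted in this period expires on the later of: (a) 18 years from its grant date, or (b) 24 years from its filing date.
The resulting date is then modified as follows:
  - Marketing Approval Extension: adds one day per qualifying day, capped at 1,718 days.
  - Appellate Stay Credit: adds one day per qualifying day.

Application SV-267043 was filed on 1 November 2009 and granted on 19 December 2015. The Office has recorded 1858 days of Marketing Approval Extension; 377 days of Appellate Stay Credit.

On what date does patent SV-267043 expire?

(a) grant + 18 years → 19 December 2033.
(b) filing + 24 years → 1 November 2033.
Later of the two: 19 December 2033.
Marketing Approval Extension: 1858 days claimed exceeds the 1718-day cap, so +1718 days → 2 September 2038.
Appellate Stay Credit: +377 days → 14 September 2039.

September 14, 2039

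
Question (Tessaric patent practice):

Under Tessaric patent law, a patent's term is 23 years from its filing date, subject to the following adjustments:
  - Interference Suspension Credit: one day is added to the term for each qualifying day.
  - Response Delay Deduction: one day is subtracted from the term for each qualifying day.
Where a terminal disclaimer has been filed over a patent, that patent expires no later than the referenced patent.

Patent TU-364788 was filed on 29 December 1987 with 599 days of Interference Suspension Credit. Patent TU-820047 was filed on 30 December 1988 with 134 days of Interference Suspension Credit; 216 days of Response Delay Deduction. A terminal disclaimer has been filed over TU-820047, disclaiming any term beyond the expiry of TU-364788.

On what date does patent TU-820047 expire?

Natural term of TU-820047:
  Base: filing + 23 years → 30 December 2011.
  Interference Suspension Credit: +134 days → 12 May 2012.
  Response Delay Deduction: −216 days → 9 October 2011.
Expiry of referenced patent TU-364788:
  Base: filing + 23 years → 29 December 2010.
  Interference Suspension Credit: +599 days → 19 August 2012.
Terminal disclaimer: TU-820047 expires on the earlier of 9 October 2011 and 19 August 2012.

2011-10-09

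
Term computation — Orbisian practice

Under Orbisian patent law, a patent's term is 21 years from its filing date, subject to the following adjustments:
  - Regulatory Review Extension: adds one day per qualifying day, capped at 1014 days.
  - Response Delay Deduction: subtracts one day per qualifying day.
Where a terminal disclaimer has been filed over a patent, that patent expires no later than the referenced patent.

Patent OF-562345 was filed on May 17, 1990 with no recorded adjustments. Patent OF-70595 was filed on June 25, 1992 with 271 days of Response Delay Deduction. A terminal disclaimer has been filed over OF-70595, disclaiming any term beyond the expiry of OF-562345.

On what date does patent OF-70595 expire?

Natural term of OF-70595:
  Base: filing + 21 years → 25 June 2013.
  Response Delay Deduction: −271 days → 27 September 2012.
Expiry of referenced patent OF-562345:
  Base: filing + 21 years → 17 May 2011.
Terminal disclaimer: OF-70595 expires on the earlier of 27 September 2012 and 17 May 2011.

May 17, 2011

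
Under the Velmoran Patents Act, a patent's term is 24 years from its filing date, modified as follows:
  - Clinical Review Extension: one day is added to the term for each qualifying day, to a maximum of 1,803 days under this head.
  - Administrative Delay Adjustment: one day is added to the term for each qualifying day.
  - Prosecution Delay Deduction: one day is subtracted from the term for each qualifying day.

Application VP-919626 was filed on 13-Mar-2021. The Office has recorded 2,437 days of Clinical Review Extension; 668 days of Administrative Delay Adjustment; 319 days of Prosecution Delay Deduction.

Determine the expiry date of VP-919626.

Base term: filing date + 24 years → 13 March 2045.
Clinical Review Extension: 2437 days claimed exceeds the 1803-day cap, so +1803 days → 18 February 2050.
Administrative Delay Adjustment: +668 days → 18 December 2051.
Prosecution Delay Deduction: −319 days → 2 February 2051.

2051-02-02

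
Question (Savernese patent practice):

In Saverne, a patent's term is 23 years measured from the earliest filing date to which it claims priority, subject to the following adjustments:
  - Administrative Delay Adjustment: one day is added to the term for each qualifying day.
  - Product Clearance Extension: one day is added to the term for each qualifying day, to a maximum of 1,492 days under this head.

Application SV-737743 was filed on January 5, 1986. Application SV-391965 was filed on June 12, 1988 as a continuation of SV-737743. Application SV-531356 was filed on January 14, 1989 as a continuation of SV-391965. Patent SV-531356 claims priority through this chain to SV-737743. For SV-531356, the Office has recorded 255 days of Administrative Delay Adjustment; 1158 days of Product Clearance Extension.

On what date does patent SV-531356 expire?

Earliest priority filing: 5 January 1986.
Base term: 5 January 1986 + 23 years → 5 January 2009.
Administrative Delay Adjustment: +255 days → 17 September 2009.
Product Clearance Extension: 1158 days (within the 1492-day cap) → +1158 days → 18 November 2012.

November 18, 2012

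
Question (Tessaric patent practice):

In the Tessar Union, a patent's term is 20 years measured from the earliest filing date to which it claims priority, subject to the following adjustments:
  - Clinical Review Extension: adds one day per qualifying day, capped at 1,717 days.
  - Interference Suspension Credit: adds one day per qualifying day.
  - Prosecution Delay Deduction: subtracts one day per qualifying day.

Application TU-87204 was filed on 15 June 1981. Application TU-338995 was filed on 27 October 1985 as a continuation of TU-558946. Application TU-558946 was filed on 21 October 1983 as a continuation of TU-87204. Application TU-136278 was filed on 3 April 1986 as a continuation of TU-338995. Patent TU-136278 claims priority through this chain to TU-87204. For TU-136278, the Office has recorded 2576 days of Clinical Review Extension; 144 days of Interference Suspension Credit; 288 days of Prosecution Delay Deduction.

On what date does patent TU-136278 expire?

Earliest priority filing: 15 June 1981.
Base term: 15 June 1981 + 20 years → 15 June 2001.
Clinical Review Extension: 2576 days claimed exceeds the 1717-day cap, so +1717 days → 26 February 2006.
Interference Suspension Credit: +144 days → 20 July 2006.
Prosecution Delay Deduction: −288 days → 5 October 2005.

October 5, 2005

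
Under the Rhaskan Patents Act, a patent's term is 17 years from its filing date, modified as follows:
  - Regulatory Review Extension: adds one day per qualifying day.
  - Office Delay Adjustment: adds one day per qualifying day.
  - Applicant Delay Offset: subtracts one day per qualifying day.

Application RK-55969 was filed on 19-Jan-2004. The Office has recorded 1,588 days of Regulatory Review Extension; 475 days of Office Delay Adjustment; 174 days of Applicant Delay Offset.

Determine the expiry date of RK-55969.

2026-03-23

Base term: filing date + 17 years → 19 January 2021.
Regulatory Review Extension: +1588 days → 26 May 2025.
Office Delay Adjustment: +475 days → 13 September 2026.
Applicant Delay Offset: −174 days → 23 March 2026.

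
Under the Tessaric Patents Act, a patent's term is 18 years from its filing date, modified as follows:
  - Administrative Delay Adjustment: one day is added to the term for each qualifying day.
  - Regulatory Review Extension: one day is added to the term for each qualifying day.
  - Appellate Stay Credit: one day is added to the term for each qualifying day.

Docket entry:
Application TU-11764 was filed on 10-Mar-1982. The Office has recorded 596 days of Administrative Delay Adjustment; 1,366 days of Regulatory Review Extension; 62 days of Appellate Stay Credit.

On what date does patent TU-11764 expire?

Base term: filing date + 18 years → 10 March 2000.
Administrative Delay Adjustment: +596 days → 27 October 2001.
Regulatory Review Extension: +1366 days → 24 July 2005.
Appellate Stay Credit: +62 days → 24 September 2005.

September 24, 2005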